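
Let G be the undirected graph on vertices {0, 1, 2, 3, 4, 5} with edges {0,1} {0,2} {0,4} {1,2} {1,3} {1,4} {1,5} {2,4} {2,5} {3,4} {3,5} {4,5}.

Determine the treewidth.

3

A width-3 tree decomposition is:
Bags: B1 = {1, 2, 4, 5}  B2 = {1, 3, 4, 5}  B3 = {0, 1, 2, 4}
Tree: B1–B2, B1–B3
The largest bag has 4 vertices, giving width 3; this decomposition certifies tw(G) ≤ 3. Conversely, {0, 1, 2, 4} is a clique of size 4, and the vertices of any clique must share a bag in every tree decomposition; so some bag has ≥ 4 vertices and tw(G) ≥ 3. Therefore the treewidth is 3.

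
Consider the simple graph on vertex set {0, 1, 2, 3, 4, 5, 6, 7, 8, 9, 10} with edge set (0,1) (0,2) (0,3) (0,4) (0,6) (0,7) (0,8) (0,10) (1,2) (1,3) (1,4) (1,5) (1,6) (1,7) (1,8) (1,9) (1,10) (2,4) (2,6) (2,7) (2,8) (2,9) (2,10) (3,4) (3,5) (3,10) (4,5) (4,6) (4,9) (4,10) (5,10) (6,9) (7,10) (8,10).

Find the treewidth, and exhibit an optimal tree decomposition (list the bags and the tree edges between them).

Treewidth 4.
Bags: B1 = {0, 1, 2, 4, 10}  B2 = {0, 1, 2, 7, 10}  B3 = {0, 1, 2, 4, 6}  B4 = {0, 1, 3, 4, 10}  B5 = {1, 3, 4, 5, 10}  B6 = {1, 2, 4, 6, 9}  B7 = {0, 1, 2, 8, 10}
Tree: B1–B2, B1–B3, B1–B4, B4–B5, B3–B6, B2–B7

Each bag holds 5 vertices, so the decomposition has width 4, which upper-bounds the treewidth. For the lower bound, the 5 vertices {0, 1, 2, 8, 10} are pairwise adjacent, and any tree decomposition puts a clique entirely inside one bag — forcing width ≥ 4. The upper and lower bounds meet at 4, so that is the treewidth.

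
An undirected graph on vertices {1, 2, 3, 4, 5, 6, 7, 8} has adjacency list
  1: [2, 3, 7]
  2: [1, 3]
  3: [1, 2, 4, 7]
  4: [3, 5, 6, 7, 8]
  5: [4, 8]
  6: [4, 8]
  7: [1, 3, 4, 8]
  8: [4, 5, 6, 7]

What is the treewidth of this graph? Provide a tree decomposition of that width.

Each bag holds 3 vertices, so the decomposition has width 2, which upper-bounds the treewidth. For the lower bound, the 3 vertices {1, 2, 3} are pairwise adjacent, and any tree decomposition puts a clique entirely inside one bag — forcing width ≥ 2. The upper and lower bounds meet at 2, so that is the treewidth.

Treewidth 2.
One such decomposition:
Bags: B1 = {3, 4, 7}  B2 = {4, 7, 8}  B3 = {4, 5, 8}  B4 = {1, 3, 7}  B5 = {1, 2, 3}  B6 = {4, 6, 8}
Tree: B1–B2, B2–B3, B1–B4, B4–B5, B3–B6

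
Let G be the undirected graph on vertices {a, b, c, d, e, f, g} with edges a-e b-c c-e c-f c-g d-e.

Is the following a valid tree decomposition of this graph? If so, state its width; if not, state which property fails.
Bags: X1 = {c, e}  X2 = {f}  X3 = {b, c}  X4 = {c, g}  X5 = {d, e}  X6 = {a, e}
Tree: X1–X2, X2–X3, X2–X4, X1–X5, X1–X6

A tree decomposition must satisfy three properties: every vertex lies in some bag; for every edge, both endpoints lie together in some bag; and for every vertex, the bags containing it form a connected subtree. Here edge (c,f) lies in no bag, so the decomposition is invalid.

No — edge (c,f) lies in no bag.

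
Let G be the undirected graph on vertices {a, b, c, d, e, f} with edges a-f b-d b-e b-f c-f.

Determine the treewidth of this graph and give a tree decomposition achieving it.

Each bag holds 2 vertices, so the decomposition has width 1, which upper-bounds the treewidth. Since G has at least one edge (e.g. e–b), it is not an edgeless graph, so tw(G) ≥ 1. The upper and lower bounds meet at 1, so that is the treewidth.

Treewidth 1.
One optimal decomposition is:
Bags: B1 = {b, e}  B2 = {b, d}  B3 = {b, f}  B4 = {a, f}  B5 = {c, f}
Tree: B1–B2, B2–B3, B3–B4, B4–B5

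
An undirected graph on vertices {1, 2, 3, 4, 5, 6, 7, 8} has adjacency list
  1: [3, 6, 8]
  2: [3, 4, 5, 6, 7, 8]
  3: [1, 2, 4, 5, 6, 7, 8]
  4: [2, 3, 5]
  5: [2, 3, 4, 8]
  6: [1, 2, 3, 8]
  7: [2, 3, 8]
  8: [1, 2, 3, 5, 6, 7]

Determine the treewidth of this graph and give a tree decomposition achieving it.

The largest bag has 4 vertices, giving width 3; this decomposition certifies tw(G) ≤ 3. On the other hand G contains the 4-clique {1, 3, 6, 8}. A clique must lie in a single bag of any decomposition, so no decomposition can have width below 3. Combining the bounds, tw(G) = 3.

Treewidth 3.
One optimal decomposition is:
Bags: B1 = {2, 3, 5, 8}  B2 = {2, 3, 6, 8}  B3 = {2, 3, 7, 8}  B4 = {1, 3, 6, 8}  B5 = {2, 3, 4, 5}
Tree: B1–B2, B2–B3, B2–B4, B1–B5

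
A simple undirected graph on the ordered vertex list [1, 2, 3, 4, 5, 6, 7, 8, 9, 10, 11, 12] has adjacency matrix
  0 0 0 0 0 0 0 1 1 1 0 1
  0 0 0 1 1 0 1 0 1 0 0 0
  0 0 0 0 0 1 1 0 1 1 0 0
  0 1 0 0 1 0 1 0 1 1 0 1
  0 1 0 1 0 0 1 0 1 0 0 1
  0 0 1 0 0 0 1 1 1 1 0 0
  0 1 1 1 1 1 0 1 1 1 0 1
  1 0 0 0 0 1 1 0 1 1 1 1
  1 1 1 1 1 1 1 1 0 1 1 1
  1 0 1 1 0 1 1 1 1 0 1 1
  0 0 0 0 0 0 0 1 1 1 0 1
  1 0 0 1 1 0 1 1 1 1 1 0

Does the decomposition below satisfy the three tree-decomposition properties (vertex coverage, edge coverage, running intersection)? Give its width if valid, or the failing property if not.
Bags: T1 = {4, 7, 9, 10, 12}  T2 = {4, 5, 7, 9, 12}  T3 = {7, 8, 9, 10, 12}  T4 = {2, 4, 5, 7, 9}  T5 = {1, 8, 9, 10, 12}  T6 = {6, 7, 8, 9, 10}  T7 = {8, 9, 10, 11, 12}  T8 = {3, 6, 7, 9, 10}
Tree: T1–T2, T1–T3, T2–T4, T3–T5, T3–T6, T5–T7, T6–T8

Vertex coverage: the bags together contain {1, 2, 3, 4, 5, 6, 7, 8, 9, 10, 11, 12}, the full vertex set. Edge coverage: each edge of G has both endpoints in at least one bag. Running intersection: for every vertex, the bags containing it form a connected subtree. All three properties hold, so this is a valid tree decomposition of width max|bag| − 1 = 4, and hence tw(G) ≤ 4.

Yes; width 4.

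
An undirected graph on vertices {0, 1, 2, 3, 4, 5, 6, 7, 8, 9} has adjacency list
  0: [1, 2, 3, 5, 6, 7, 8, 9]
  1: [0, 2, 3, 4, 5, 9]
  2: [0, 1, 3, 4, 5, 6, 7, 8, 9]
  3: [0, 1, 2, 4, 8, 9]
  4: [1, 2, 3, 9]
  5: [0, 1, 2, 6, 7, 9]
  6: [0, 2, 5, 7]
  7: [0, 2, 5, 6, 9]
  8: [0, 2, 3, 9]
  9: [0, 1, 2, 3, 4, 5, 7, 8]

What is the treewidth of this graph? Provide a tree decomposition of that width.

Treewidth 4.
One optimal decomposition is:
Bags: B1 = {0, 1, 2, 3, 9}  B2 = {0, 1, 2, 5, 9}  B3 = {0, 2, 5, 7, 9}  B4 = {0, 2, 3, 8, 9}  B5 = {0, 2, 5, 6, 7}  B6 = {1, 2, 3, 4, 9}
Tree: B1–B2, B2–B3, B1–B4, B3–B5, B1–B6

Every bag has size at most 5, so the width is 5 − 1 = 4 and tw(G) ≤ 4. For the lower bound, the 5 vertices {0, 2, 3, 8, 9} are pairwise adjacent, and any tree decomposition puts a clique entirely inside one bag — forcing width ≥ 4. Therefore the treewidth is 4.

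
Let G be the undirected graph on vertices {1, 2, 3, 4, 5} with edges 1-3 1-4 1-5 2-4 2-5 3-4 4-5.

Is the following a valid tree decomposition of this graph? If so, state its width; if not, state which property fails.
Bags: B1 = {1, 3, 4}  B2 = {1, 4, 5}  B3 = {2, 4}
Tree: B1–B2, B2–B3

A tree decomposition must satisfy three properties: every vertex lies in some bag; for every edge, both endpoints lie together in some bag; and for every vertex, the bags containing it form a connected subtree. Here edge (5,2) lies in no bag, so the decomposition is invalid.

No — edge (5,2) lies in no bag.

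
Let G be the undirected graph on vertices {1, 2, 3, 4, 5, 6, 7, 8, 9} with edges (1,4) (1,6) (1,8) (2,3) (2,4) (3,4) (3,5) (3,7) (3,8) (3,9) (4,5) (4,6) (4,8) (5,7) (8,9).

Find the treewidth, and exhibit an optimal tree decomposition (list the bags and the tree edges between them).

Treewidth 2.
Bags: B1 = {3, 8, 9}  B2 = {3, 4, 8}  B3 = {1, 4, 8}  B4 = {1, 4, 6}  B5 = {2, 3, 4}  B6 = {3, 4, 5}  B7 = {3, 5, 7}
Tree: B1–B2, B2–B3, B3–B4, B2–B5, B2–B6, B6–B7

Every bag has size at most 3, so the width is 3 − 1 = 2 and tw(G) ≤ 2. On the other hand G contains the 3-clique {1, 4, 8}. A clique must lie in a single bag of any decomposition, so no decomposition can have width below 2. Therefore the treewidth is 2.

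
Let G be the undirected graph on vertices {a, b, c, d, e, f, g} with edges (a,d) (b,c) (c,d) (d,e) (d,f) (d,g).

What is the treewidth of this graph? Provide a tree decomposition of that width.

Treewidth 1.
One such decomposition:
Bags: B1 = {c, d}  B2 = {d, e}  B3 = {a, d}  B4 = {d, f}  B5 = {b, c}  B6 = {d, g}
Tree: B1–B2, B1–B3, B1–B4, B1–B5, B4–B6

The largest bag has 2 vertices, giving width 1; this decomposition certifies tw(G) ≤ 1. G has an edge, so its treewidth is at least 1. The upper and lower bounds meet at 1, so that is the treewidth.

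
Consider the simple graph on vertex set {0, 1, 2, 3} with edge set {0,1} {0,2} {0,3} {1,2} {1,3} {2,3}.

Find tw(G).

A width-3 tree decomposition is:
Bags: B1 = {0, 1, 2, 3}
Tree: (single bag)
A single bag containing all 4 vertices is trivially a valid decomposition of width 3. On the other hand G contains the 4-clique {0, 1, 2, 3}. A clique must lie in a single bag of any decomposition, so no decomposition can have width below 3. Hence tw(G) = 3 exactly.

3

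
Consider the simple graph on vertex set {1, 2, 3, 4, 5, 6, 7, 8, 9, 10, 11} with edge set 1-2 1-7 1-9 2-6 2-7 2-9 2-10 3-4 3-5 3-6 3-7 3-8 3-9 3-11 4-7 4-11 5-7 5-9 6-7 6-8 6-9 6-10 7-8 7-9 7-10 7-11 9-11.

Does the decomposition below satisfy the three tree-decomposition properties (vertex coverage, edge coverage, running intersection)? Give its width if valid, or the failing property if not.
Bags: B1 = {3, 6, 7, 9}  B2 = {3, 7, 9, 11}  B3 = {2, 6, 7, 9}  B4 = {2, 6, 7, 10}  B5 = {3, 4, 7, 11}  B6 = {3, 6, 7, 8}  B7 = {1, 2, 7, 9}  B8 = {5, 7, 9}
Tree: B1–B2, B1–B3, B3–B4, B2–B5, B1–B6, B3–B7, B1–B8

No — edge (3,5) lies in no bag.

A tree decomposition must satisfy three properties: every vertex lies in some bag; for every edge, both endpoints lie together in some bag; and for every vertex, the bags containing it form a connected subtree. Here edge (3,5) lies in no bag, so the decomposition is invalid.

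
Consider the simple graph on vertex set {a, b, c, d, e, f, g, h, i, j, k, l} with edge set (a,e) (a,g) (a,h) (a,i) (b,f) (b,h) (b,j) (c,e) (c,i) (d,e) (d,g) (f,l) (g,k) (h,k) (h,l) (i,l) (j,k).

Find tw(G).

A width-3 tree decomposition is:
Bags: B1 = {c, d, e, g}  B2 = {a, c, e, g}  B3 = {a, c, g, i}  B4 = {a, g, i, k}  B5 = {a, h, i, k}  B6 = {h, i, k, l}  B7 = {h, j, k, l}  B8 = {b, h, j, l}  B9 = {b, f, j, l}
Tree: B1–B2, B2–B3, B3–B4, B4–B5, B5–B6, B6–B7, B7–B8, B8–B9
Every bag has size at most 4, so the width is 4 − 1 = 3 and tw(G) ≤ 3. For the lower bound: the 4 vertex sets {c,d,e}, {g}, {a}, {h,i,k,l} are disjoint, each induces a connected subgraph, and every pair is joined by at least one edge of G. Contracting each set to a single vertex therefore yields K_{4} as a minor, and since treewidth is minor-monotone, tw(G) ≥ tw(K_{4}) = 3. The upper and lower bounds meet at 3, so that is the treewidth.

3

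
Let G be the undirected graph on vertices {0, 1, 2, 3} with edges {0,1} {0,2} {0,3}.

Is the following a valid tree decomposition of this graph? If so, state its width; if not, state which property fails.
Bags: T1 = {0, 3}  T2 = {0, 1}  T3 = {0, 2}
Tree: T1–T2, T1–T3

Yes; width 1.

Vertex coverage: the bags together contain {0, 1, 2, 3}, the full vertex set. Edge coverage: each edge of G has both endpoints in at least one bag. Running intersection: for every vertex, the bags containing it form a connected subtree. All three properties hold, so this is a valid tree decomposition of width max|bag| − 1 = 1, and hence tw(G) ≤ 1.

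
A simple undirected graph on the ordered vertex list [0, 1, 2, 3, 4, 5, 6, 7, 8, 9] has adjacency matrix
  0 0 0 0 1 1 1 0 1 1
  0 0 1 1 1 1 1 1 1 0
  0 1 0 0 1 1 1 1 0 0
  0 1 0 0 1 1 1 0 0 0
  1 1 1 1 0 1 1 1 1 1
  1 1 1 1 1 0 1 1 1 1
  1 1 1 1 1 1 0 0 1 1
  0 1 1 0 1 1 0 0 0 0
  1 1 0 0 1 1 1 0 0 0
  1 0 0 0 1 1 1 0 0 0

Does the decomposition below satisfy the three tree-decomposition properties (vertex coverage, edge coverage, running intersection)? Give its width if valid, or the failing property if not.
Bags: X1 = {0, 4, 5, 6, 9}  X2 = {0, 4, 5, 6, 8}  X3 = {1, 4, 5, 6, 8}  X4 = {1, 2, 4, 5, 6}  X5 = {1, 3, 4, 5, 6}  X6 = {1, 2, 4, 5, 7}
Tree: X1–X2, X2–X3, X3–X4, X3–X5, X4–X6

Checking the three conditions: (i) the bags cover all of {0, 1, 2, 3, 4, 5, 6, 7, 8, 9}; (ii) for each edge, some bag contains both endpoints; (iii) the bags containing any fixed vertex form a subtree. All hold, so the decomposition is valid with width 5 − 1 = 4.

Yes; width 4.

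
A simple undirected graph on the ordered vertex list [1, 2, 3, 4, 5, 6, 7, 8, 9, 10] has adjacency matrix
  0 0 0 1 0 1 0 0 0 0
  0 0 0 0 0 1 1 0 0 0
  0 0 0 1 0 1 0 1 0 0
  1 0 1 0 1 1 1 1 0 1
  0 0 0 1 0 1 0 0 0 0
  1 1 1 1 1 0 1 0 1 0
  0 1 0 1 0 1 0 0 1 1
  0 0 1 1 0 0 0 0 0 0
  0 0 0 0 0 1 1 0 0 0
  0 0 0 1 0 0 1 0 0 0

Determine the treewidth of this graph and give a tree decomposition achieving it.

Treewidth 2.
One such decomposition:
Bags: B1 = {4, 6, 7}  B2 = {4, 5, 6}  B3 = {1, 4, 6}  B4 = {4, 7, 10}  B5 = {2, 6, 7}  B6 = {6, 7, 9}  B7 = {3, 4, 6}  B8 = {3, 4, 8}
Tree: B1–B2, B1–B3, B1–B4, B1–B5, B5–B6, B3–B7, B7–B8

The largest bag has 3 vertices, giving width 2; this decomposition certifies tw(G) ≤ 2. Conversely, {6, 7, 9} is a clique of size 3, and the vertices of any clique must share a bag in every tree decomposition; so some bag has ≥ 3 vertices and tw(G) ≥ 2. The upper and lower bounds meet at 2, so that is the treewidth.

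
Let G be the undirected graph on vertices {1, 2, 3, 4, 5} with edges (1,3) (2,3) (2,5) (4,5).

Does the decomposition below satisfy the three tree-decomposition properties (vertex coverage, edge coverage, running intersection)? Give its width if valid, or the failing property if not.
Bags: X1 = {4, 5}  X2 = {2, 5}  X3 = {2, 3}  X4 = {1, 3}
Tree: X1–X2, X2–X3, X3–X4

Every vertex of G appears in some bag (union = {1, 2, 3, 4, 5}); every edge is covered by a bag; and for each vertex v the set of bags containing v is connected in the bag tree. The decomposition is therefore valid. The largest bag has 2 vertices, so the width is 1.

Yes; width 1.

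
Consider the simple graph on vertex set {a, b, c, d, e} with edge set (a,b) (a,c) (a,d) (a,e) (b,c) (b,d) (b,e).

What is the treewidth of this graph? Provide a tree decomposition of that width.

Treewidth 2.
One such decomposition:
Bags: B1 = {a, b, e}  B2 = {a, b, c}  B3 = {a, b, d}
Tree: B1–B2, B1–B3

The largest bag has 3 vertices, giving width 2; this decomposition certifies tw(G) ≤ 2. On the other hand G contains the 3-clique {a, b, d}. A clique must lie in a single bag of any decomposition, so no decomposition can have width below 2. Combining the bounds, tw(G) = 2.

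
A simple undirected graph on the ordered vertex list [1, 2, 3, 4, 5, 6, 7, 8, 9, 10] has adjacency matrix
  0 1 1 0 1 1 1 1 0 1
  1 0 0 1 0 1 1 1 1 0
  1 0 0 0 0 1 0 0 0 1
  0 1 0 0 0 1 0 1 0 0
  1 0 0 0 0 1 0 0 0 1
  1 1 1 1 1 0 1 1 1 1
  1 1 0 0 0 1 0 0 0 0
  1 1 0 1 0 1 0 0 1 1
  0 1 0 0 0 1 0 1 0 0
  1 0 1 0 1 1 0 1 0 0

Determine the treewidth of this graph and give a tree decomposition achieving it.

The largest bag has 4 vertices, giving width 3; this decomposition certifies tw(G) ≤ 3. On the other hand G contains the 4-clique {1, 2, 6, 8}. A clique must lie in a single bag of any decomposition, so no decomposition can have width below 3. The upper and lower bounds meet at 3, so that is the treewidth.

Treewidth 3.
Bags: B1 = {1, 6, 8, 10}  B2 = {1, 2, 6, 8}  B3 = {2, 4, 6, 8}  B4 = {1, 2, 6, 7}  B5 = {1, 5, 6, 10}  B6 = {2, 6, 8, 9}  B7 = {1, 3, 6, 10}
Tree: B1–B2, B2–B3, B2–B4, B1–B5, B2–B6, B1–B7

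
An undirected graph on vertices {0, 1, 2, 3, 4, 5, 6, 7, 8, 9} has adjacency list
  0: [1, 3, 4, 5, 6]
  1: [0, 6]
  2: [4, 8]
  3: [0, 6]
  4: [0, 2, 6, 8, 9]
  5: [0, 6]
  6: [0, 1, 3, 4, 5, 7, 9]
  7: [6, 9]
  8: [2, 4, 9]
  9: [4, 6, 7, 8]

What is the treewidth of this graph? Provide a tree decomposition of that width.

Treewidth 2.
One optimal decomposition is:
Bags: B1 = {4, 8, 9}  B2 = {2, 4, 8}  B3 = {4, 6, 9}  B4 = {0, 4, 6}  B5 = {0, 5, 6}  B6 = {6, 7, 9}  B7 = {0, 1, 6}  B8 = {0, 3, 6}
Tree: B1–B2, B1–B3, B3–B4, B4–B5, B3–B6, B4–B7, B7–B8

Every bag has size at most 3, so the width is 3 − 1 = 2 and tw(G) ≤ 2. Conversely, {4, 8, 9} is a clique of size 3, and the vertices of any clique must share a bag in every tree decomposition; so some bag has ≥ 3 vertices and tw(G) ≥ 2. Therefore the treewidth is 2.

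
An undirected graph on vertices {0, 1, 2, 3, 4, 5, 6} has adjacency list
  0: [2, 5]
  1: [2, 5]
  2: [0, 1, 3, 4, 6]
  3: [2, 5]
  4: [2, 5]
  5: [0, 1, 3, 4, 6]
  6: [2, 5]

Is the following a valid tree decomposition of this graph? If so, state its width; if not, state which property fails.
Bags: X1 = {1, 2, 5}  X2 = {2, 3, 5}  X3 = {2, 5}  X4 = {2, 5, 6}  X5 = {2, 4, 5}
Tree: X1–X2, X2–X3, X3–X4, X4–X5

A tree decomposition must satisfy three properties: every vertex lies in some bag; for every edge, both endpoints lie together in some bag; and for every vertex, the bags containing it form a connected subtree. Here vertex 0 appears in no bag, so the decomposition is invalid.

No — vertex 0 appears in no bag.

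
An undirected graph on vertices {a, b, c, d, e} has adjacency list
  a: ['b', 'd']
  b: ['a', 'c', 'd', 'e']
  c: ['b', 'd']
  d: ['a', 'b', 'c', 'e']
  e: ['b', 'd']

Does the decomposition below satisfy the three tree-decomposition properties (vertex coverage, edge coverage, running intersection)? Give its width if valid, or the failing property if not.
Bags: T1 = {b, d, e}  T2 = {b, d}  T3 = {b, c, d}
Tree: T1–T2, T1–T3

No — vertex a appears in no bag.

A tree decomposition must satisfy three properties: every vertex lies in some bag; for every edge, both endpoints lie together in some bag; and for every vertex, the bags containing it form a connected subtree. Here vertex a appears in no bag, so the decomposition is invalid.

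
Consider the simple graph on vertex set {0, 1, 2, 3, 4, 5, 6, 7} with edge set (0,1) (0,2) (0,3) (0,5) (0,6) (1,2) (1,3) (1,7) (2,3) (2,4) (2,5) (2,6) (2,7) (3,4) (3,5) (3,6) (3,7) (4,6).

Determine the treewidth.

A width-3 tree decomposition is:
Bags: B1 = {0, 1, 2, 3}  B2 = {0, 2, 3, 6}  B3 = {0, 2, 3, 5}  B4 = {2, 3, 4, 6}  B5 = {1, 2, 3, 7}
Tree: B1–B2, B1–B3, B2–B4, B1–B5
The largest bag has 4 vertices, giving width 3; this decomposition certifies tw(G) ≤ 3. On the other hand G contains the 4-clique {0, 1, 2, 3}. A clique must lie in a single bag of any decomposition, so no decomposition can have width below 3. Hence tw(G) = 3 exactly.

3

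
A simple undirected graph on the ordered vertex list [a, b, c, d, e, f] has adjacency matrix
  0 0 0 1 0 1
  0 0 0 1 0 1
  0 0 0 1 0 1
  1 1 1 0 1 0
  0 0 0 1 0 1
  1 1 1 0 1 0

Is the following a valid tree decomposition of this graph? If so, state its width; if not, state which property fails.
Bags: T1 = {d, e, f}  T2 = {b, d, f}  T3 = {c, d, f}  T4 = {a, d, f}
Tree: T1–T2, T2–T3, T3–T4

Checking the three conditions: (i) the bags cover all of {a, b, c, d, e, f}; (ii) for each edge, some bag contains both endpoints; (iii) the bags containing any fixed vertex form a subtree. All hold, so the decomposition is valid with width 3 − 1 = 2.

Yes; width 2.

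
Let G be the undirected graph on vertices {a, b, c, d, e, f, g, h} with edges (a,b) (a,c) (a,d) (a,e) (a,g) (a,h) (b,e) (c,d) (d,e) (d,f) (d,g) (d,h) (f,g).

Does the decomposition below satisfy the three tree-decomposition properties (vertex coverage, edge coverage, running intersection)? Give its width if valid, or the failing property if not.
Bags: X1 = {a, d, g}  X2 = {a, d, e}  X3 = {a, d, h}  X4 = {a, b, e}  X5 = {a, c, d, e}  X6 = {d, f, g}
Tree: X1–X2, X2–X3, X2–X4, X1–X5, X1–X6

No — bags containing vertex e are not connected in the tree.

A tree decomposition must satisfy three properties: every vertex lies in some bag; for every edge, both endpoints lie together in some bag; and for every vertex, the bags containing it form a connected subtree. Here bags containing vertex e are not connected in the tree, so the decomposition is invalid.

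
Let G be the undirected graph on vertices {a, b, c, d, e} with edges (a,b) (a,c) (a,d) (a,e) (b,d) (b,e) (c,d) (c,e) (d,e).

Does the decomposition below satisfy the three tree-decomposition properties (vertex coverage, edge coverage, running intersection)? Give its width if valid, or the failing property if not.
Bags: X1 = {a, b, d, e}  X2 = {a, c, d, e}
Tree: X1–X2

Yes; width 3.

Every vertex of G appears in some bag (union = {a, b, c, d, e}); every edge is covered by a bag; and for each vertex v the set of bags containing v is connected in the bag tree. The decomposition is therefore valid. The largest bag has 4 vertices, so the width is 3.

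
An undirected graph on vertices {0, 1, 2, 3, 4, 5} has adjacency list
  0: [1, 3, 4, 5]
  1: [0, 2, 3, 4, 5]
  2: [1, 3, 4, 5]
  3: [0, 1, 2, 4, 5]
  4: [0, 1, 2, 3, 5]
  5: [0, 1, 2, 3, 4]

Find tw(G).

A width-4 tree decomposition is:
Bags: B1 = {0, 1, 3, 4, 5}  B2 = {1, 2, 3, 4, 5}
Tree: B1–B2
The largest bag has 5 vertices, giving width 4; this decomposition certifies tw(G) ≤ 4. For the lower bound, the 5 vertices {0, 1, 3, 4, 5} are pairwise adjacent, and any tree decomposition puts a clique entirely inside one bag — forcing width ≥ 4. Hence tw(G) = 4 exactly.

4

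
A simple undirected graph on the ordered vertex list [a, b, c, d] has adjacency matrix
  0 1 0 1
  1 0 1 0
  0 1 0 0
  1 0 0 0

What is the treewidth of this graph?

1

A width-1 tree decomposition is:
Bags: B1 = {a, d}  B2 = {a, b}  B3 = {b, c}
Tree: B1–B2, B2–B3
Every bag has size at most 2, so the width is 2 − 1 = 1 and tw(G) ≤ 1. G has an edge, so its treewidth is at least 1. The upper and lower bounds meet at 1, so that is the treewidth.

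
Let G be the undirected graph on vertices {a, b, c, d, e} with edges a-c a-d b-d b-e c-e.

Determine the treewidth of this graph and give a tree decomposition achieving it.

Treewidth 2.
Bags: B1 = {a, c, d}  B2 = {c, d, e}  B3 = {b, d, e}
Tree: B1–B2, B2–B3

Every bag has size at most 3, so the width is 3 − 1 = 2 and tw(G) ≤ 2. For the lower bound, G contains the cycle d–a–c–e–b–d, so G is not a forest; only forests have treewidth ≤ 1, hence tw(G) ≥ 2. Hence tw(G) = 2 exactly.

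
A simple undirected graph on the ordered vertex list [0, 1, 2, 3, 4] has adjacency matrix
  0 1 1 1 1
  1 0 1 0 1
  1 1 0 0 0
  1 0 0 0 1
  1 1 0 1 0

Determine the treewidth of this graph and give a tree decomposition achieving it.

Treewidth 2.
One optimal decomposition is:
Bags: B1 = {0, 1, 2}  B2 = {0, 1, 4}  B3 = {0, 3, 4}
Tree: B1–B2, B2–B3

Each bag holds 3 vertices, so the decomposition has width 2, which upper-bounds the treewidth. Conversely, {0, 1, 2} is a clique of size 3, and the vertices of any clique must share a bag in every tree decomposition; so some bag has ≥ 3 vertices and tw(G) ≥ 2. Therefore the treewidth is 2.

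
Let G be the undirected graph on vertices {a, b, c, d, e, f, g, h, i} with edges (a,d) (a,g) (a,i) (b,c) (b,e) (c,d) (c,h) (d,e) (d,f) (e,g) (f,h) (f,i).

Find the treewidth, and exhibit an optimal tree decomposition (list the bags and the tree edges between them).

Each bag holds 4 vertices, so the decomposition has width 3, which upper-bounds the treewidth. For the lower bound: the 4 vertex sets {a,g,i}, {e}, {d}, {b,c,f,h} are disjoint, each induces a connected subgraph, and every pair is joined by at least one edge of G. Contracting each set to a single vertex therefore yields K_{4} as a minor, and since treewidth is minor-monotone, tw(G) ≥ tw(K_{4}) = 3. Therefore the treewidth is 3.

Treewidth 3.
Bags: B1 = {a, e, g, i}  B2 = {a, d, e, i}  B3 = {d, e, f, i}  B4 = {b, d, e, f}  B5 = {b, c, d, f}  B6 = {b, c, f, h}
Tree: B1–B2, B2–B3, B3–B4, B4–B5, B5–B6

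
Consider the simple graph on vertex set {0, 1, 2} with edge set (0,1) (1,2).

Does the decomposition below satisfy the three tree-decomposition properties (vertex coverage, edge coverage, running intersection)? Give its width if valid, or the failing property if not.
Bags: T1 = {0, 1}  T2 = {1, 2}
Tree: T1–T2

Vertex coverage: the bags together contain {0, 1, 2}, the full vertex set. Edge coverage: each edge of G has both endpoints in at least one bag. Running intersection: for every vertex, the bags containing it form a connected subtree. All three properties hold, so this is a valid tree decomposition of width max|bag| − 1 = 1, and hence tw(G) ≤ 1.

Yes; width 1.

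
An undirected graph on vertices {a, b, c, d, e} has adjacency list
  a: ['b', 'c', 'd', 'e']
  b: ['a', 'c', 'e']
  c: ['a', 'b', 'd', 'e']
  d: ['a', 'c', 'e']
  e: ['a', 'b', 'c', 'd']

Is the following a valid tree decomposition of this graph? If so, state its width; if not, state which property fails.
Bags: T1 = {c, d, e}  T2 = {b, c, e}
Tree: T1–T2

No — vertex a appears in no bag.

A tree decomposition must satisfy three properties: every vertex lies in some bag; for every edge, both endpoints lie together in some bag; and for every vertex, the bags containing it form a connected subtree. Here vertex a appears in no bag, so the decomposition is invalid.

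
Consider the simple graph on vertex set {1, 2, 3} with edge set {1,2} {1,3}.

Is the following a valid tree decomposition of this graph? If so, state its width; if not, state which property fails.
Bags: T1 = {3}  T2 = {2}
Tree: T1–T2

A tree decomposition must satisfy three properties: every vertex lies in some bag; for every edge, both endpoints lie together in some bag; and for every vertex, the bags containing it form a connected subtree. Here vertex 1 appears in no bag, so the decomposition is invalid.

No — vertex 1 appears in no bag.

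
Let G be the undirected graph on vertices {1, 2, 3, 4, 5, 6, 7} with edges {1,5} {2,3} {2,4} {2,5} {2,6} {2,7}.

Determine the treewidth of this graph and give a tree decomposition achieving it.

Each bag holds 2 vertices, so the decomposition has width 1, which upper-bounds the treewidth. Since G has at least one edge (e.g. 5–2), it is not an edgeless graph, so tw(G) ≥ 1. Hence tw(G) = 1 exactly.

Treewidth 1.
Bags: B1 = {2, 5}  B2 = {1, 5}  B3 = {2, 3}  B4 = {2, 4}  B5 = {2, 7}  B6 = {2, 6}
Tree: B1–B2, B1–B3, B1–B4, B3–B5, B4–B6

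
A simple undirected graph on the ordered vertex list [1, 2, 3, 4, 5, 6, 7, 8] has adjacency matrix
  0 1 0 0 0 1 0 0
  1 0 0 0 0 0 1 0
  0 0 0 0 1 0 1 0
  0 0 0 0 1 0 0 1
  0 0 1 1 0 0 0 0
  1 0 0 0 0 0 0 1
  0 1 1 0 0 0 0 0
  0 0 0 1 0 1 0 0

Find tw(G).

A width-2 tree decomposition is:
Bags: B1 = {3, 5, 7}  B2 = {2, 5, 7}  B3 = {1, 2, 5}  B4 = {1, 5, 6}  B5 = {5, 6, 8}  B6 = {4, 5, 8}
Tree: B1–B2, B2–B3, B3–B4, B4–B5, B5–B6
The largest bag has 3 vertices, giving width 2; this decomposition certifies tw(G) ≤ 2. Since 5–3–7–2–1–6–8–4–5 is a cycle in G, G is not acyclic. Forests are exactly the graphs of treewidth ≤ 1, so tw(G) ≥ 2. Combining the bounds, tw(G) = 2.

2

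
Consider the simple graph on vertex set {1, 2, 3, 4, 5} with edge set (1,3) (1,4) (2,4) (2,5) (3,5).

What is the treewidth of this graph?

2

A width-2 tree decomposition is:
Bags: B1 = {1, 3, 4}  B2 = {3, 4, 5}  B3 = {2, 4, 5}
Tree: B1–B2, B2–B3
The largest bag has 3 vertices, giving width 2; this decomposition certifies tw(G) ≤ 2. For the lower bound, G contains the cycle 4–1–3–5–2–4, so G is not a forest; only forests have treewidth ≤ 1, hence tw(G) ≥ 2. The upper and lower bounds meet at 2, so that is the treewidth.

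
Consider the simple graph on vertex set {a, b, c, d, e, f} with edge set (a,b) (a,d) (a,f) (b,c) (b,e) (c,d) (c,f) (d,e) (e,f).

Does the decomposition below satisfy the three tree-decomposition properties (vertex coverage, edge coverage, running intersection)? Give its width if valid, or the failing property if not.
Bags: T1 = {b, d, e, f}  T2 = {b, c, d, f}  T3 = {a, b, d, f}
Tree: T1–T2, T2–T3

Vertex coverage: the bags together contain {a, b, c, d, e, f}, the full vertex set. Edge coverage: each edge of G has both endpoints in at least one bag. Running intersection: for every vertex, the bags containing it form a connected subtree. All three properties hold, so this is a valid tree decomposition of width max|bag| − 1 = 3, and hence tw(G) ≤ 3.

Yes; width 3.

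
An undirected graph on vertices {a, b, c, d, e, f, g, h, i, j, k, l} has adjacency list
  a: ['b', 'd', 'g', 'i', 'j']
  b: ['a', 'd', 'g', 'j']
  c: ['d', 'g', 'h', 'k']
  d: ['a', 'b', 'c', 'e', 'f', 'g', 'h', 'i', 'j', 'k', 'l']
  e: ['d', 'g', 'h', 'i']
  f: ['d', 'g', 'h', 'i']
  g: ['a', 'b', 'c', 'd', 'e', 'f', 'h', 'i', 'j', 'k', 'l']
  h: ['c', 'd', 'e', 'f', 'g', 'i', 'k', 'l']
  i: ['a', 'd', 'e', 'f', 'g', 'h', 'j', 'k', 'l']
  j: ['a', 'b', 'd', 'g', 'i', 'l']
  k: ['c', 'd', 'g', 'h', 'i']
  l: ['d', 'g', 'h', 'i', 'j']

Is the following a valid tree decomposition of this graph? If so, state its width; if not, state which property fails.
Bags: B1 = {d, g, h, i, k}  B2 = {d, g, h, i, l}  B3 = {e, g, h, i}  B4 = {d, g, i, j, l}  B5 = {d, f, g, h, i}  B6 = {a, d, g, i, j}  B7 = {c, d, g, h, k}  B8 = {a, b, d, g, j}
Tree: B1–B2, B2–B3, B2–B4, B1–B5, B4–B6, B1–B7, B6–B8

A tree decomposition must satisfy three properties: every vertex lies in some bag; for every edge, both endpoints lie together in some bag; and for every vertex, the bags containing it form a connected subtree. Here edge (d,e) lies in no bag, so the decomposition is invalid.

No — edge (d,e) lies in no bag.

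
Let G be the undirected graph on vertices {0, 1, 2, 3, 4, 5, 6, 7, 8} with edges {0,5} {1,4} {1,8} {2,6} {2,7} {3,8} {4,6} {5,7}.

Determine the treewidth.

1

A width-1 tree decomposition is:
Bags: B1 = {3, 8}  B2 = {1, 8}  B3 = {1, 4}  B4 = {4, 6}  B5 = {2, 6}  B6 = {2, 7}  B7 = {5, 7}  B8 = {0, 5}
Tree: B1–B2, B2–B3, B3–B4, B4–B5, B5–B6, B6–B7, B7–B8
The largest bag has 2 vertices, giving width 1; this decomposition certifies tw(G) ≤ 1. Since G has at least one edge (e.g. 3–8), it is not an edgeless graph, so tw(G) ≥ 1. The upper and lower bounds meet at 1, so that is the treewidth.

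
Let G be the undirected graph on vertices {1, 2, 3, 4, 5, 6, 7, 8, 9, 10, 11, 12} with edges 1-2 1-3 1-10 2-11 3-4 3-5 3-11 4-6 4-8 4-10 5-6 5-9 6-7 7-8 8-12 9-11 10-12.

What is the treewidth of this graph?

A width-3 tree decomposition is:
Bags: B1 = {7, 8, 10, 12}  B2 = {4, 7, 8, 10}  B3 = {4, 6, 7, 10}  B4 = {1, 4, 6, 10}  B5 = {1, 3, 4, 6}  B6 = {1, 3, 5, 6}  B7 = {1, 2, 3, 5}  B8 = {2, 3, 5, 11}  B9 = {2, 5, 9, 11}
Tree: B1–B2, B2–B3, B3–B4, B4–B5, B5–B6, B6–B7, B7–B8, B8–B9
Every bag has size at most 4, so the width is 4 − 1 = 3 and tw(G) ≤ 3. For the lower bound: the 4 vertex sets {7,8,12}, {10}, {4}, {1,3,5,6} are disjoint, each induces a connected subgraph, and every pair is joined by at least one edge of G. Contracting each set to a single vertex therefore yields K_{4} as a minor, and since treewidth is minor-monotone, tw(G) ≥ tw(K_{4}) = 3. Combining the bounds, tw(G) = 3.

3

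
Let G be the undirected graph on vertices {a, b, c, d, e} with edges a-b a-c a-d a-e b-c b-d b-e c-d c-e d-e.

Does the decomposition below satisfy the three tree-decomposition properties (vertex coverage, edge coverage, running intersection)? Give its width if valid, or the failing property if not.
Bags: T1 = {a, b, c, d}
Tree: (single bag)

No — vertex e appears in no bag.

A tree decomposition must satisfy three properties: every vertex lies in some bag; for every edge, both endpoints lie together in some bag; and for every vertex, the bags containing it form a connected subtree. Here vertex e appears in no bag, so the decomposition is invalid.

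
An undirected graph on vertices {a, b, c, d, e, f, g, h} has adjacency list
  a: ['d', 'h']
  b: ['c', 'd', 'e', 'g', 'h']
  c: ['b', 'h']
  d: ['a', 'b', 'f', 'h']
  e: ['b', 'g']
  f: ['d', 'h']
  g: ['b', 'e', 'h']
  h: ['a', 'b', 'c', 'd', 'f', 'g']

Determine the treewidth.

2

A width-2 tree decomposition is:
Bags: B1 = {b, g, h}  B2 = {b, d, h}  B3 = {b, e, g}  B4 = {b, c, h}  B5 = {a, d, h}  B6 = {d, f, h}
Tree: B1–B2, B1–B3, B1–B4, B2–B5, B5–B6
Every bag has size at most 3, so the width is 3 − 1 = 2 and tw(G) ≤ 2. On the other hand G contains the 3-clique {b, e, g}. A clique must lie in a single bag of any decomposition, so no decomposition can have width below 2. Therefore the treewidth is 2.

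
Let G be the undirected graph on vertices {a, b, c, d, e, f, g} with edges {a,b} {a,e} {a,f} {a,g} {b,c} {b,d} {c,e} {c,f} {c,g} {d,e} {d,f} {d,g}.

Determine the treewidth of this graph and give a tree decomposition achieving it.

Each bag holds 4 vertices, so the decomposition has width 3, which upper-bounds the treewidth. For the lower bound: the 4 vertex sets {d,e}, {a,f}, {c}, {b} are disjoint, each induces a connected subgraph, and every pair is joined by at least one edge of G. Contracting each set to a single vertex therefore yields K_{4} as a minor, and since treewidth is minor-monotone, tw(G) ≥ tw(K_{4}) = 3. Therefore the treewidth is 3.

Treewidth 3.
One such decomposition:
Bags: B1 = {a, c, d, e}  B2 = {a, c, d, f}  B3 = {a, b, c, d}  B4 = {a, c, d, g}
Tree: B1–B2, B2–B3, B3–B4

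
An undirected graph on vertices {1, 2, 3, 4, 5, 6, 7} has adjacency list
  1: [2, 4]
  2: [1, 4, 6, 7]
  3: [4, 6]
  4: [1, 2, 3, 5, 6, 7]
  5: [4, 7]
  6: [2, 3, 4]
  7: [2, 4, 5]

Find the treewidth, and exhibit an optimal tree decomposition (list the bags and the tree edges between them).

Each bag holds 3 vertices, so the decomposition has width 2, which upper-bounds the treewidth. On the other hand G contains the 3-clique {1, 2, 4}. A clique must lie in a single bag of any decomposition, so no decomposition can have width below 2. Therefore the treewidth is 2.

Treewidth 2.
Bags: B1 = {4, 5, 7}  B2 = {2, 4, 7}  B3 = {1, 2, 4}  B4 = {2, 4, 6}  B5 = {3, 4, 6}
Tree: B1–B2, B2–B3, B2–B4, B4–B5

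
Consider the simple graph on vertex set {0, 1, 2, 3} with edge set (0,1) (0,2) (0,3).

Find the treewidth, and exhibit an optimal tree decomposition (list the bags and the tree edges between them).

Treewidth 1.
Bags: B1 = {0, 3}  B2 = {0, 2}  B3 = {0, 1}
Tree: B1–B2, B2–B3

Every bag has size at most 2, so the width is 2 − 1 = 1 and tw(G) ≤ 1. G has an edge, so its treewidth is at least 1. Combining the bounds, tw(G) = 1.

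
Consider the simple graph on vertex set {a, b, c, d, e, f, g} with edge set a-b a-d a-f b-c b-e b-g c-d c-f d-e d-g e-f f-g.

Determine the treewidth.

A width-3 tree decomposition is:
Bags: B1 = {a, b, d, f}  B2 = {b, d, e, f}  B3 = {b, d, f, g}  B4 = {b, c, d, f}
Tree: B1–B2, B2–B3, B3–B4
Every bag has size at most 4, so the width is 4 − 1 = 3 and tw(G) ≤ 3. For the lower bound: the 4 vertex sets {a,f}, {b,e}, {d}, {g} are disjoint, each induces a connected subgraph, and every pair is joined by at least one edge of G. Contracting each set to a single vertex therefore yields K_{4} as a minor, and since treewidth is minor-monotone, tw(G) ≥ tw(K_{4}) = 3. Combining the bounds, tw(G) = 3.

3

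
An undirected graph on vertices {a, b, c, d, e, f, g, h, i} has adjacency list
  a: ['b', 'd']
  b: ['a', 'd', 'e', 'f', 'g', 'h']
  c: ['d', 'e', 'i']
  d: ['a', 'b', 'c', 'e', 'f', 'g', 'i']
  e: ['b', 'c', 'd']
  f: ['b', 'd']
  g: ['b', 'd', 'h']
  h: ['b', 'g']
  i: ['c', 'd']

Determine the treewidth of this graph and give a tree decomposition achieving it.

Treewidth 2.
One optimal decomposition is:
Bags: B1 = {b, d, g}  B2 = {b, d, e}  B3 = {b, g, h}  B4 = {a, b, d}  B5 = {b, d, f}  B6 = {c, d, e}  B7 = {c, d, i}
Tree: B1–B2, B1–B3, B2–B4, B1–B5, B2–B6, B6–B7

Every bag has size at most 3, so the width is 3 − 1 = 2 and tw(G) ≤ 2. On the other hand G contains the 3-clique {c, d, e}. A clique must lie in a single bag of any decomposition, so no decomposition can have width below 2. Hence tw(G) = 2 exactly.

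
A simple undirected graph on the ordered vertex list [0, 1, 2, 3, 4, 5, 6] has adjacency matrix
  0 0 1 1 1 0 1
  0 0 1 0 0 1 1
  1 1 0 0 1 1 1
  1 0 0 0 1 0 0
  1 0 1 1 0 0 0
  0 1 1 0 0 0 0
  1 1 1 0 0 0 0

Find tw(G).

2

A width-2 tree decomposition is:
Bags: B1 = {1, 2, 6}  B2 = {1, 2, 5}  B3 = {0, 2, 6}  B4 = {0, 2, 4}  B5 = {0, 3, 4}
Tree: B1–B2, B1–B3, B3–B4, B4–B5
The largest bag has 3 vertices, giving width 2; this decomposition certifies tw(G) ≤ 2. For the lower bound, the 3 vertices {0, 2, 4} are pairwise adjacent, and any tree decomposition puts a clique entirely inside one bag — forcing width ≥ 2. Therefore the treewidth is 2.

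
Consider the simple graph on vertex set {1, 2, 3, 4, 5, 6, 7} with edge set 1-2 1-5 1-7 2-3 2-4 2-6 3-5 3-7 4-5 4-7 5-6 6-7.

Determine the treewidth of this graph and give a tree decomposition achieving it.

Every bag has size at most 4, so the width is 4 − 1 = 3 and tw(G) ≤ 3. For the lower bound: the 4 vertex sets {2,6}, {4,7}, {5}, {1} are disjoint, each induces a connected subgraph, and every pair is joined by at least one edge of G. Contracting each set to a single vertex therefore yields K_{4} as a minor, and since treewidth is minor-monotone, tw(G) ≥ tw(K_{4}) = 3. Combining the bounds, tw(G) = 3.

Treewidth 3.
One optimal decomposition is:
Bags: B1 = {2, 5, 6, 7}  B2 = {2, 4, 5, 7}  B3 = {1, 2, 5, 7}  B4 = {2, 3, 5, 7}
Tree: B1–B2, B2–B3, B3–B4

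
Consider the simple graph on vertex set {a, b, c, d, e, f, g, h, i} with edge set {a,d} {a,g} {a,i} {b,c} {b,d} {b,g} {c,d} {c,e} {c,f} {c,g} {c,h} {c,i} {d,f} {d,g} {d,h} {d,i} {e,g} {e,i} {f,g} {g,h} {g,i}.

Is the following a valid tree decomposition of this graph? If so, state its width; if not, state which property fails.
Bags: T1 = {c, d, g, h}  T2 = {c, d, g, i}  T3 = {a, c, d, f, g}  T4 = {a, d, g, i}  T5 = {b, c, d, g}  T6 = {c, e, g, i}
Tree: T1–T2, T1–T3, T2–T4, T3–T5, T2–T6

A tree decomposition must satisfy three properties: every vertex lies in some bag; for every edge, both endpoints lie together in some bag; and for every vertex, the bags containing it form a connected subtree. Here bags containing vertex a are not connected in the tree, so the decomposition is invalid.

No — bags containing vertex a are not connected in the tree.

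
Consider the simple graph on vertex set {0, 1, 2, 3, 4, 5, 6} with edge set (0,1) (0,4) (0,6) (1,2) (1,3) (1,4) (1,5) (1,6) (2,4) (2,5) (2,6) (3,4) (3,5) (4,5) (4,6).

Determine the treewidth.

3

A width-3 tree decomposition is:
Bags: B1 = {1, 2, 4, 5}  B2 = {1, 2, 4, 6}  B3 = {0, 1, 4, 6}  B4 = {1, 3, 4, 5}
Tree: B1–B2, B2–B3, B1–B4
Each bag holds 4 vertices, so the decomposition has width 3, which upper-bounds the treewidth. On the other hand G contains the 4-clique {0, 1, 4, 6}. A clique must lie in a single bag of any decomposition, so no decomposition can have width below 3. The upper and lower bounds meet at 3, so that is the treewidth.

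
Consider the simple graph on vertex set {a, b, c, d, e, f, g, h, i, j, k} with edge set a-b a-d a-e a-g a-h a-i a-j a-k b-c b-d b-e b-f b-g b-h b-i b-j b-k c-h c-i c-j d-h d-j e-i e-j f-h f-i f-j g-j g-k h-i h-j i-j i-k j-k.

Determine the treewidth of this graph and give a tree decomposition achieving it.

Treewidth 4.
One optimal decomposition is:
Bags: B1 = {a, b, i, j, k}  B2 = {a, b, h, i, j}  B3 = {a, b, d, h, j}  B4 = {a, b, e, i, j}  B5 = {b, f, h, i, j}  B6 = {a, b, g, j, k}  B7 = {b, c, h, i, j}
Tree: B1–B2, B2–B3, B1–B4, B2–B5, B1–B6, B5–B7

The largest bag has 5 vertices, giving width 4; this decomposition certifies tw(G) ≤ 4. For the lower bound, the 5 vertices {a, b, d, h, j} are pairwise adjacent, and any tree decomposition puts a clique entirely inside one bag — forcing width ≥ 4. Therefore the treewidth is 4.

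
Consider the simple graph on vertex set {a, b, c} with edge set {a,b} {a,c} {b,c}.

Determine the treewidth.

A width-2 tree decomposition is:
Bags: B1 = {a, b, c}
Tree: (single bag)
A single bag containing all 3 vertices is trivially a valid decomposition of width 2. Conversely, {a, b, c} is a clique of size 3, and the vertices of any clique must share a bag in every tree decomposition; so some bag has ≥ 3 vertices and tw(G) ≥ 2. The upper and lower bounds meet at 2, so that is the treewidth.

2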